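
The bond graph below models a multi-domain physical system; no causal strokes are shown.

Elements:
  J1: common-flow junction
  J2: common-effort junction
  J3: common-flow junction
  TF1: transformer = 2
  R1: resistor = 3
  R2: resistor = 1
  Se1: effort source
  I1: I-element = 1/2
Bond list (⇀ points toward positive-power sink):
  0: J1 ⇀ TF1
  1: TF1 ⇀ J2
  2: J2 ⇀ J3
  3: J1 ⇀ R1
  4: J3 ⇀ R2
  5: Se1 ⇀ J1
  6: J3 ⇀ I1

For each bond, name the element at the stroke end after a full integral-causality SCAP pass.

b0 |TF1
b1 |J2
b2 |J3
b3 |J1
b4 |J3
b5 |J1
b6 |I1

bond 5 |J1  (source Se1 imposes e)
bond 6 |I1  (I1 integral (f out))
bond 2 |J3  (J3: bond 6 brought flow, rest push out)
bond 4 |J3  (1-jn J3 has f-setter on 6)
bond 1 |J2  (J2 needs exactly one e-in)
bond 0 |TF1  (TF TF1: opposite of bond 1)
bond 3 |J1  (J1 flow already set via bond 0)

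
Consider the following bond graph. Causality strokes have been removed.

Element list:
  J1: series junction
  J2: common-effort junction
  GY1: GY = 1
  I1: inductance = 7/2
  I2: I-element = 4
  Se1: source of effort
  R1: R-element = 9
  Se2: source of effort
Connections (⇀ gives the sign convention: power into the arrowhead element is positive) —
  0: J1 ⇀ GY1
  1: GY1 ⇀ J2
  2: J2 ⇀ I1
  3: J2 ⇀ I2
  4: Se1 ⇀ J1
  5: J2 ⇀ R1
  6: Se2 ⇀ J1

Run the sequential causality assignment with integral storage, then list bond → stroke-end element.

#4 →J1  (source Se1 imposes e)
#6 →J1  (Se2 fixes effort; stroke away)
#0 →GY1  (only one flow-in slot at J1)
#1 →GY1  (GY1: gyrator matches bond 0)
#2 →I1  (I1 integral (f out))
#3 →I2  (I2 integral (f out))
#5 →J2  (J2 needs exactly one e-in)

bond 0 stroke at GY1
bond 1 stroke at GY1
bond 2 stroke at I1
bond 3 stroke at I2
bond 4 stroke at J1
bond 5 stroke at J2
bond 6 stroke at J1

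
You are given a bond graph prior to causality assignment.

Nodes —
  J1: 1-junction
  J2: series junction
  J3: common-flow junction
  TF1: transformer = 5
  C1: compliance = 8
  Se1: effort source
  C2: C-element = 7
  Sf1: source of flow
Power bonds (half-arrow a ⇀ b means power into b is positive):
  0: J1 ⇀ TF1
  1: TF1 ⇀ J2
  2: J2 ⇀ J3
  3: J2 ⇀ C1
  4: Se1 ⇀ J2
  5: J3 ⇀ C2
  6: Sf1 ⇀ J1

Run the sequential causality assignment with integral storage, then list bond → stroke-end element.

β4 stroke→J2  (Se1: effort source, stroke at far end)
β6 stroke→Sf1  (Sf1 fixes flow; stroke at Sf1)
β0 stroke→J1  (common-f at J1 fixed by 6)
β1 stroke→TF1  (through TF1, causality passes straight; one stroke at TF1)
β2 stroke→J2  (J2: bond 1 brought flow, rest push out)
β3 stroke→J2  (common-f at J2 fixed by 1)
β5 stroke→J3  (1-jn J3 has f-setter on 2)

b0 stroke at J1
b1 stroke at TF1
b2 stroke at J2
b3 stroke at J2
b4 stroke at J2
b5 stroke at J3
b6 stroke at Sf1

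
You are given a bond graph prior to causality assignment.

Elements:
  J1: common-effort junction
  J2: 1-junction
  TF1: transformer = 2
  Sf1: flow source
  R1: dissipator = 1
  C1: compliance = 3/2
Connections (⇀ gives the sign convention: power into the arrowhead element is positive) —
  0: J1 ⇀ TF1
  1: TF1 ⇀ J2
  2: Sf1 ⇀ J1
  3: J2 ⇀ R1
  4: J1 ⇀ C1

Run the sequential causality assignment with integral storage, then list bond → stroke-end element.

bond 0 stroke→TF1
bond 1 stroke→J2
bond 2 stroke→Sf1
bond 3 stroke→R1
bond 4 stroke→J1

#2 |Sf1  (Sf1 (Sf) sets flow on bond)
#4 |J1  (C1 outputs effort q/C1)
#0 |TF1  (common-e at J1 fixed by 4)
#1 |J2  (through TF1, causality passes straight; one stroke at TF1)
#3 |R1  (J2: last free bond brings flow in)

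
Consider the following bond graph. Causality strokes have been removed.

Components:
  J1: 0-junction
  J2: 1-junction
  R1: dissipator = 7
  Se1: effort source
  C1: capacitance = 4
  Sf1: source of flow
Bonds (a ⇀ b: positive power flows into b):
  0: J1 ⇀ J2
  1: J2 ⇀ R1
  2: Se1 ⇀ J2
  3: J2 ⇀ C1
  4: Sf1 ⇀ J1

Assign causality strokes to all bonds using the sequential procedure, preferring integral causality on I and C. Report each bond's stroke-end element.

β2 stroke at J2  (Se1: effort source, stroke at far end)
β4 stroke at Sf1  (Sf1 fixes flow; stroke at Sf1)
β0 stroke at J1  (closing 0-jn rule on J1)
β1 stroke at J2  (common-f at J2 fixed by 0)
β3 stroke at J2  (J2: bond 0 brought flow, rest push out)

#0 →J1
#1 →J2
#2 →J2
#3 →J2
#4 →Sf1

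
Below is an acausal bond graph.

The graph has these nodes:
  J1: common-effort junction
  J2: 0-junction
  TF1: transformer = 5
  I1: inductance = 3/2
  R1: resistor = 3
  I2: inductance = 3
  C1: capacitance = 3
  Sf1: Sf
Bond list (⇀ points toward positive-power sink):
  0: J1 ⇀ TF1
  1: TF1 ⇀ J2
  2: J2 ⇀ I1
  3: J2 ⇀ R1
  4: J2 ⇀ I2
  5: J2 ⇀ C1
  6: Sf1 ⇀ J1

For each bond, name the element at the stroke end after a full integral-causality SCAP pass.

β6 →Sf1  (source Sf1 imposes f)
β0 →J1  (J1 needs exactly one e-in)
β1 →TF1  (TF1: transformer flips bond 0)
β2 →I1  (prefer integral on I1)
β4 →I2  (I2 integral (f out))
β5 →J2  (C1: C, integral causality)
β3 →R1  (J2 effort already set via bond 5)

β0 stroke at J1
β1 stroke at TF1
β2 stroke at I1
β3 stroke at R1
β4 stroke at I2
β5 stroke at J2
β6 stroke at Sf1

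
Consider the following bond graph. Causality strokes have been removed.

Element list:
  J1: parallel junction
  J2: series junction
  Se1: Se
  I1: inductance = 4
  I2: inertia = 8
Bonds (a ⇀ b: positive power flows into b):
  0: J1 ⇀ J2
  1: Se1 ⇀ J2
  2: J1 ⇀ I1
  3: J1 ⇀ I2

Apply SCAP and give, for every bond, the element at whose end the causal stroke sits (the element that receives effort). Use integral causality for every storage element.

#0 →J1
#1 →J2
#2 →I1
#3 →I2

#1 stroke→J2  (Se1: effort source, stroke at far end)
#0 stroke→J1  (only one flow-in slot at J2)
#2 stroke→I1  (J1 effort already set via bond 0)
#3 stroke→I2  (J1: bond 0 brought effort, rest push out)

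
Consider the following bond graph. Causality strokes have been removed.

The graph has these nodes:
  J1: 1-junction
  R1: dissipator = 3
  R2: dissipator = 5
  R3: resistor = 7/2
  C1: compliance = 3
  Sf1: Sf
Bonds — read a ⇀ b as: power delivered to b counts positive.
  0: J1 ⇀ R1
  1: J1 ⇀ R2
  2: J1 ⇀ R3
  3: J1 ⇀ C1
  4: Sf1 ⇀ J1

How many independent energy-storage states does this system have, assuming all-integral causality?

1  (C1 all integral)

bond 4 |Sf1  (Sf1 (Sf) sets flow on bond)
bond 0 |J1  (common-f at J1 fixed by 4)
bond 1 |J1  (1-jn J1 has f-setter on 4)
bond 2 |J1  (J1: bond 4 brought flow, rest push out)
bond 3 |J1  (J1 flow already set via bond 4)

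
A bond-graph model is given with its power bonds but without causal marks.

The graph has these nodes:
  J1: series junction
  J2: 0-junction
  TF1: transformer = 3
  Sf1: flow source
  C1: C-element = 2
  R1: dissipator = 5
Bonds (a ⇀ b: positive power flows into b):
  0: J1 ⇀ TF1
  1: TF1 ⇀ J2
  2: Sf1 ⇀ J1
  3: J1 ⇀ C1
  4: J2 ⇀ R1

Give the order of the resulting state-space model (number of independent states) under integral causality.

1  (C1 all integral)

b2 stroke→Sf1  (Sf1 (Sf) sets flow on bond)
b0 stroke→J1  (J1: bond 2 brought flow, rest push out)
b3 stroke→J1  (J1: bond 2 brought flow, rest push out)
b1 stroke→TF1  (TF TF1: opposite of bond 0)
b4 stroke→J2  (only one effort-in slot at J2)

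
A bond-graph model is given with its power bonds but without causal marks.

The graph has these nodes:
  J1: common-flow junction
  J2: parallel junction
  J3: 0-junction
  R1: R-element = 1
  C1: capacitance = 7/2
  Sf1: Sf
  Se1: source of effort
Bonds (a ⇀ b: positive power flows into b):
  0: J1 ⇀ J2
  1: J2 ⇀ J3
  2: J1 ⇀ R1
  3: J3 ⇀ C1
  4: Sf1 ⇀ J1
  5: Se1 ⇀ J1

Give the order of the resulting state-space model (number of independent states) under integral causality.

bond 4 |Sf1  (Sf1: flow source, stroke at near end)
bond 5 |J1  (Se1 (Se) sets effort on bond)
bond 0 |J1  (1-jn J1 has f-setter on 4)
bond 2 |J1  (1-jn J1 has f-setter on 4)
bond 1 |J2  (only one effort-in slot at J2)
bond 3 |J3  (closing 0-jn rule on J3)

1  (C1 all integral)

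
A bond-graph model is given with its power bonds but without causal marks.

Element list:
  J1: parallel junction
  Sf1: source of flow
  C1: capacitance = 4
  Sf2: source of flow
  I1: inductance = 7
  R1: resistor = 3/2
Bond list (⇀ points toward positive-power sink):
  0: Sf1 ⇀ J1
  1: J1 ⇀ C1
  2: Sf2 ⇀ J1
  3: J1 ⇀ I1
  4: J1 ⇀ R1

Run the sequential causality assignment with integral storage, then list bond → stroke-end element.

bond 0 |Sf1
bond 1 |J1
bond 2 |Sf2
bond 3 |I1
bond 4 |R1

β0 stroke at Sf1  (source Sf1 imposes f)
β2 stroke at Sf2  (Sf2 fixes flow; stroke at Sf2)
β1 stroke at J1  (prefer integral on C1)
β3 stroke at I1  (common-e at J1 fixed by 1)
β4 stroke at R1  (J1 effort already set via bond 1)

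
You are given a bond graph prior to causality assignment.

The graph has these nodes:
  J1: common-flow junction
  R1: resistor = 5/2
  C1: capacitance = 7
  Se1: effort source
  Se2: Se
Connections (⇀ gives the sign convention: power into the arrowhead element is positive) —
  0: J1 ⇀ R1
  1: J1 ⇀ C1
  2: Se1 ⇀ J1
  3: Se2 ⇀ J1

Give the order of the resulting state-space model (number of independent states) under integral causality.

bond 2 stroke→J1  (Se1: effort source, stroke at far end)
bond 3 stroke→J1  (Se2 fixes effort; stroke away)
bond 1 stroke→J1  (C1 integral (e out))
bond 0 stroke→R1  (only one flow-in slot at J1)

1  (C1 all integral)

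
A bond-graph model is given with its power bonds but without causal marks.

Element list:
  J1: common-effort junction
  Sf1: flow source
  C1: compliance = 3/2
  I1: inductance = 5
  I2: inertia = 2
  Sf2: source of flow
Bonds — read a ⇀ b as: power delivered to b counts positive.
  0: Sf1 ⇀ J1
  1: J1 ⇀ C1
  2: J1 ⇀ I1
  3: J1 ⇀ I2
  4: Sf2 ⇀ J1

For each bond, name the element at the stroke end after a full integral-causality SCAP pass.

b0 |Sf1  (source Sf1 imposes f)
b4 |Sf2  (source Sf2 imposes f)
b1 |J1  (C1 integral (e out))
b2 |I1  (J1 effort already set via bond 1)
b3 |I2  (J1 effort already set via bond 1)

#0 |Sf1
#1 |J1
#2 |I1
#3 |I2
#4 |Sf2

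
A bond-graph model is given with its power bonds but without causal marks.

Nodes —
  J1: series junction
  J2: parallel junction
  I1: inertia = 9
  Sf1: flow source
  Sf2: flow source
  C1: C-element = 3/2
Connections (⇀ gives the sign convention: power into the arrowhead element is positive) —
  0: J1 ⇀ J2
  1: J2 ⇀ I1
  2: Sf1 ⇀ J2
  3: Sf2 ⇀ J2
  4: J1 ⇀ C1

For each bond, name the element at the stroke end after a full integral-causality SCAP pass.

#0 |J2
#1 |I1
#2 |Sf1
#3 |Sf2
#4 |J1

β2 |Sf1  (Sf1: flow source, stroke at near end)
β3 |Sf2  (source Sf2 imposes f)
β1 |I1  (I1: I, integral causality)
β0 |J2  (J2 needs exactly one e-in)
β4 |J1  (common-f at J1 fixed by 0)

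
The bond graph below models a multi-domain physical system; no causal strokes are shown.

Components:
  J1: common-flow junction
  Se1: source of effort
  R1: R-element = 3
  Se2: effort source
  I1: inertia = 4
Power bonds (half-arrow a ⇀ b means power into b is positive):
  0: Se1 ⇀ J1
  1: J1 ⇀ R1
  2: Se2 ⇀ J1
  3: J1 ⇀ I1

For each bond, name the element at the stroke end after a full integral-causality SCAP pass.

#0 stroke→J1  (source Se1 imposes e)
#2 stroke→J1  (Se2: effort source, stroke at far end)
#3 stroke→I1  (I1 integral (f out))
#1 stroke→J1  (J1: bond 3 brought flow, rest push out)

b0 |J1
b1 |J1
b2 |J1
b3 |I1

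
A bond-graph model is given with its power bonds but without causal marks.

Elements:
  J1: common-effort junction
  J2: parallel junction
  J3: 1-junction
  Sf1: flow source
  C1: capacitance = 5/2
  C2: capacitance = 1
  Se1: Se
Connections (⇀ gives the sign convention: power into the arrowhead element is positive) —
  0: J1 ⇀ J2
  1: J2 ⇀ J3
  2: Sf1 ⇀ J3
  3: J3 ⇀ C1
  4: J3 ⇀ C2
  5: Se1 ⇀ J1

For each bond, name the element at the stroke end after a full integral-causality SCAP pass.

β2 stroke at Sf1  (Sf1: flow source, stroke at near end)
β5 stroke at J1  (Se1 fixes effort; stroke away)
β0 stroke at J2  (J1: bond 5 brought effort, rest push out)
β1 stroke at J3  (J2: bond 0 brought effort, rest push out)
β3 stroke at J3  (common-f at J3 fixed by 2)
β4 stroke at J3  (J3 flow already set via bond 2)

#0 stroke→J2
#1 stroke→J3
#2 stroke→Sf1
#3 stroke→J3
#4 stroke→J3
#5 stroke→J1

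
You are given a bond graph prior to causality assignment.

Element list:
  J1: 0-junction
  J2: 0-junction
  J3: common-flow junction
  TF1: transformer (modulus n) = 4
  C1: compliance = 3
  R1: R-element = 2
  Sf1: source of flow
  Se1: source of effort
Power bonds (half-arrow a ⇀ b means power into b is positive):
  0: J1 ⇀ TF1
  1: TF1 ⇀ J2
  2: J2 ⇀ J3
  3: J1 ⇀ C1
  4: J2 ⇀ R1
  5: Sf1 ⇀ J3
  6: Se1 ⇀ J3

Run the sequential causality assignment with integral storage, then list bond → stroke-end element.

bond 5 stroke at Sf1  (source Sf1 imposes f)
bond 6 stroke at J3  (Se1 (Se) sets effort on bond)
bond 2 stroke at J3  (J3: bond 5 brought flow, rest push out)
bond 3 stroke at J1  (C1 integral (e out))
bond 0 stroke at TF1  (common-e at J1 fixed by 3)
bond 1 stroke at J2  (TF1 one-in-one-out from 0)
bond 4 stroke at R1  (0-jn J2 has e-setter on 1)

bond 0 →TF1
bond 1 →J2
bond 2 →J3
bond 3 →J1
bond 4 →R1
bond 5 →Sf1
bond 6 →J3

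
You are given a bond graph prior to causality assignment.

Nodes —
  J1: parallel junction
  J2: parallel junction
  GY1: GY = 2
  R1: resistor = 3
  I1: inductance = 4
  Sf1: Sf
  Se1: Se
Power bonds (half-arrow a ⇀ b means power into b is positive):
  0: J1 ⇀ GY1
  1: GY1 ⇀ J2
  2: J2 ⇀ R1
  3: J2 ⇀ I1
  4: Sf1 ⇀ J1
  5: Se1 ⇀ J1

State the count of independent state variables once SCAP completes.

1  (I1 all integral)

bond 4 stroke→Sf1  (Sf1 fixes flow; stroke at Sf1)
bond 5 stroke→J1  (Se1: effort source, stroke at far end)
bond 0 stroke→GY1  (common-e at J1 fixed by 5)
bond 1 stroke→GY1  (GY1: gyrator matches bond 0)
bond 3 stroke→I1  (I1 integral (f out))
bond 2 stroke→J2  (J2 needs exactly one e-in)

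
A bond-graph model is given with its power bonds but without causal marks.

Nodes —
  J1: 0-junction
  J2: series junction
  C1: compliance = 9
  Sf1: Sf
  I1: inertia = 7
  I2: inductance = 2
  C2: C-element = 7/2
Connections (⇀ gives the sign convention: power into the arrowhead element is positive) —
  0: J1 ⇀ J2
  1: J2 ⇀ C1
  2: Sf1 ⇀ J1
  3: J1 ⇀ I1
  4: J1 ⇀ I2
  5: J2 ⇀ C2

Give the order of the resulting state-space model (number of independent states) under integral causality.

4  (C1, C2, I1, I2 all integral)

#2 →Sf1  (Sf1 (Sf) sets flow on bond)
#1 →J2  (prefer integral on C1)
#3 →I1  (I1: I, integral causality)
#4 →I2  (I2 integral (f out))
#0 →J1  (J1 needs exactly one e-in)
#5 →J2  (1-jn J2 has f-setter on 0)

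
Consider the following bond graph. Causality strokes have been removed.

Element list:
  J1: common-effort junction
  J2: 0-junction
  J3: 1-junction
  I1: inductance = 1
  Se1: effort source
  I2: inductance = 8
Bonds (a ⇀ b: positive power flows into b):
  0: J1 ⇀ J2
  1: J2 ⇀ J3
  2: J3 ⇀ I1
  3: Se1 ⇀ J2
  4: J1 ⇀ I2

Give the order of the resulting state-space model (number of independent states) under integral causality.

2  (I1, I2 all integral)

bond 3 stroke→J2  (source Se1 imposes e)
bond 0 stroke→J1  (common-e at J2 fixed by 3)
bond 1 stroke→J3  (J2: bond 3 brought effort, rest push out)
bond 2 stroke→I1  (only one flow-in slot at J3)
bond 4 stroke→I2  (J1 effort already set via bond 0)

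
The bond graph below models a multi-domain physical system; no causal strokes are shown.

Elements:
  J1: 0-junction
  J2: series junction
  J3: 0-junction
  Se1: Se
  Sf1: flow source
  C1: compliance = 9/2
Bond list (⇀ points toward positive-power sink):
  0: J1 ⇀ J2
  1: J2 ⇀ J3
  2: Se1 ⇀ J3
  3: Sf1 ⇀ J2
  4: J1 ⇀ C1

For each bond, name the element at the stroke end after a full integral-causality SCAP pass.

#2 stroke→J3  (source Se1 imposes e)
#3 stroke→Sf1  (Sf1 fixes flow; stroke at Sf1)
#0 stroke→J2  (J2 flow already set via bond 3)
#1 stroke→J2  (J2 flow already set via bond 3)
#4 stroke→J1  (J1: last free bond brings effort in)

bond 0 stroke at J2
bond 1 stroke at J2
bond 2 stroke at J3
bond 3 stroke at Sf1
bond 4 stroke at J1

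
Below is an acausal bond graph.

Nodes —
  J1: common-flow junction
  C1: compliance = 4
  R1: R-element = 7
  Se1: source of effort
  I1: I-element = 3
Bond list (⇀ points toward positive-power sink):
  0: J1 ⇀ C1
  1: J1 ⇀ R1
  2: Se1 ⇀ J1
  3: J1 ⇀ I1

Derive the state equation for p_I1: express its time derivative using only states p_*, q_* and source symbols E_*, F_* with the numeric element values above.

dp_I1/dt = E_Se1 - 7*p_I1/3 - q_C1/4

bond 2 stroke at J1  (Se1: effort source, stroke at far end)
bond 0 stroke at J1  (C1 integral (e out))
bond 3 stroke at I1  (I1: I, integral causality)
bond 1 stroke at J1  (J1: bond 3 brought flow, rest push out)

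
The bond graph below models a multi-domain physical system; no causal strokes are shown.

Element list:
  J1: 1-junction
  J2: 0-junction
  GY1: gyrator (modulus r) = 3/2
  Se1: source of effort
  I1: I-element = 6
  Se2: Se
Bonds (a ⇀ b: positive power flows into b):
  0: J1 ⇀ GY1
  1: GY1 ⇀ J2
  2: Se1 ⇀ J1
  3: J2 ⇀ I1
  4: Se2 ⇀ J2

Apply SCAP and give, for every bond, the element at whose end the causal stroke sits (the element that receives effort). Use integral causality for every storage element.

bond 0 →GY1
bond 1 →GY1
bond 2 →J1
bond 3 →I1
bond 4 →J2

bond 2 stroke at J1  (Se1 fixes effort; stroke away)
bond 4 stroke at J2  (Se2: effort source, stroke at far end)
bond 0 stroke at GY1  (only one flow-in slot at J1)
bond 1 stroke at GY1  (common-e at J2 fixed by 4)
bond 3 stroke at I1  (common-e at J2 fixed by 4)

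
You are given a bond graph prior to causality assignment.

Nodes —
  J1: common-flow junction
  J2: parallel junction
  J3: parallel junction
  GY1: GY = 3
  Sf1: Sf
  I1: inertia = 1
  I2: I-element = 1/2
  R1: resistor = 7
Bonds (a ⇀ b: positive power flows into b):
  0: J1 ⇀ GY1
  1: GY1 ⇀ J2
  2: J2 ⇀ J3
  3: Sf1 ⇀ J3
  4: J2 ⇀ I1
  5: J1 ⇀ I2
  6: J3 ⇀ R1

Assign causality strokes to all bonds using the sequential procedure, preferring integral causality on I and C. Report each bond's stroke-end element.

b3 stroke→Sf1  (source Sf1 imposes f)
b4 stroke→I1  (prefer integral on I1)
b5 stroke→I2  (I2: I, integral causality)
b0 stroke→J1  (1-jn J1 has f-setter on 5)
b1 stroke→J2  (GY GY1: same side as bond 0)
b2 stroke→J3  (common-e at J2 fixed by 1)
b6 stroke→R1  (common-e at J3 fixed by 2)

bond 0 |J1
bond 1 |J2
bond 2 |J3
bond 3 |Sf1
bond 4 |I1
bond 5 |I2
bond 6 |R1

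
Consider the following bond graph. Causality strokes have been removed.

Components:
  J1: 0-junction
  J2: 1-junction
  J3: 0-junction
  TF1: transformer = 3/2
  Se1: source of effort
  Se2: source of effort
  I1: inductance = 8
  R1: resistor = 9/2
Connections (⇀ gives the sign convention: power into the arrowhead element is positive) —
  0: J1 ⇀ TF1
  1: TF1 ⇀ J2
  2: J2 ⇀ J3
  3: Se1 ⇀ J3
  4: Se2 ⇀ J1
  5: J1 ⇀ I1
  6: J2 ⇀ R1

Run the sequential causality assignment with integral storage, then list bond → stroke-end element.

bond 3 stroke→J3  (Se1: effort source, stroke at far end)
bond 4 stroke→J1  (Se2: effort source, stroke at far end)
bond 0 stroke→TF1  (J1: bond 4 brought effort, rest push out)
bond 5 stroke→I1  (0-jn J1 has e-setter on 4)
bond 2 stroke→J2  (common-e at J3 fixed by 3)
bond 1 stroke→J2  (TF1: transformer flips bond 0)
bond 6 stroke→R1  (closing 1-jn rule on J2)

bond 0 →TF1
bond 1 →J2
bond 2 →J2
bond 3 →J3
bond 4 →J1
bond 5 →I1
bond 6 →R1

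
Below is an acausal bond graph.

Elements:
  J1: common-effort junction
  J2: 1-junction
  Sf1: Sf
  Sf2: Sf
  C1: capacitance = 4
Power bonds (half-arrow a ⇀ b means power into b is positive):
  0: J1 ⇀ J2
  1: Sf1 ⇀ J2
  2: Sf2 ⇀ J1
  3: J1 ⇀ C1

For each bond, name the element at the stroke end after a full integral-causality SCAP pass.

β0 stroke→J2
β1 stroke→Sf1
β2 stroke→Sf2
β3 stroke→J1

β1 |Sf1  (Sf1 (Sf) sets flow on bond)
β2 |Sf2  (source Sf2 imposes f)
β0 |J2  (J2 flow already set via bond 1)
β3 |J1  (J1: last free bond brings effort in)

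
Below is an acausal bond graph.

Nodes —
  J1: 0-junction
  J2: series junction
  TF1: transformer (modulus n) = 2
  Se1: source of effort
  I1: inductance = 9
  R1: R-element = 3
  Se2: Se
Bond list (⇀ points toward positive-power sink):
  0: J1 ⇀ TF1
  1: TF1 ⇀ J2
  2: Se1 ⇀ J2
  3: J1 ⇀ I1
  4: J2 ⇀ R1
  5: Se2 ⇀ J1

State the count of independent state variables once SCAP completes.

1  (I1 all integral)

b2 stroke at J2  (Se1: effort source, stroke at far end)
b5 stroke at J1  (Se2: effort source, stroke at far end)
b0 stroke at TF1  (J1 effort already set via bond 5)
b3 stroke at I1  (J1 effort already set via bond 5)
b1 stroke at J2  (TF1: transformer flips bond 0)
b4 stroke at R1  (only one flow-in slot at J2)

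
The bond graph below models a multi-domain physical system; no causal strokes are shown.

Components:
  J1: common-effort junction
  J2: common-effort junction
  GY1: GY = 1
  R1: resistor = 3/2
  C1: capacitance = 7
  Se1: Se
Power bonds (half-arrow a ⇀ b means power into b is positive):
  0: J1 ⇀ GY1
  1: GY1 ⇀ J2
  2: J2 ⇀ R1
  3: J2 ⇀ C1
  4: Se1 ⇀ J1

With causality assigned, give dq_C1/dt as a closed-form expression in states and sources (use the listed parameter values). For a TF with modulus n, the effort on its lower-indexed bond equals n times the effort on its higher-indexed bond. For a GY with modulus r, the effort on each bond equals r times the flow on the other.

dq_C1/dt = E_Se1 - 2*q_C1/21

b4 stroke at J1  (Se1: effort source, stroke at far end)
b0 stroke at GY1  (J1: bond 4 brought effort, rest push out)
b1 stroke at GY1  (GY1 both-in/both-out from 0)
b3 stroke at J2  (C1 outputs effort q/C1)
b2 stroke at R1  (J2: bond 3 brought effort, rest push out)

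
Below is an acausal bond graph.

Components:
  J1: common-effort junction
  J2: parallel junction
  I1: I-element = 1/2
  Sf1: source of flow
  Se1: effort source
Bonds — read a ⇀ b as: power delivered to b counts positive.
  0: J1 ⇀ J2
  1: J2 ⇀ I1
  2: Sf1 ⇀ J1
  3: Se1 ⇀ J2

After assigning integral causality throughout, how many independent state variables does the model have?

β2 stroke at Sf1  (Sf1: flow source, stroke at near end)
β3 stroke at J2  (Se1 (Se) sets effort on bond)
β0 stroke at J1  (J1 needs exactly one e-in)
β1 stroke at I1  (J2: bond 3 brought effort, rest push out)

1  (I1 all integral)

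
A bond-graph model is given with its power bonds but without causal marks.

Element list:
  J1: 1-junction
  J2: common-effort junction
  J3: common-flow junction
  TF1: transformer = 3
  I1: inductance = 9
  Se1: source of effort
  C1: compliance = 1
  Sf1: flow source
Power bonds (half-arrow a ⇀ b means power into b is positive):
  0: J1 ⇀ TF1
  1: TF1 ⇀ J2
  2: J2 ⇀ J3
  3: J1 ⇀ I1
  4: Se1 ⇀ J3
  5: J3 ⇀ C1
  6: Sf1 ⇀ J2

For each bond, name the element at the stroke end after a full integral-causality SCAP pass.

bond 0 stroke→J1
bond 1 stroke→TF1
bond 2 stroke→J2
bond 3 stroke→I1
bond 4 stroke→J3
bond 5 stroke→J3
bond 6 stroke→Sf1

#4 stroke→J3  (source Se1 imposes e)
#6 stroke→Sf1  (Sf1 fixes flow; stroke at Sf1)
#3 stroke→I1  (prefer integral on I1)
#0 stroke→J1  (common-f at J1 fixed by 3)
#1 stroke→TF1  (TF1 one-in-one-out from 0)
#2 stroke→J2  (closing 0-jn rule on J2)
#5 stroke→J3  (common-f at J3 fixed by 2)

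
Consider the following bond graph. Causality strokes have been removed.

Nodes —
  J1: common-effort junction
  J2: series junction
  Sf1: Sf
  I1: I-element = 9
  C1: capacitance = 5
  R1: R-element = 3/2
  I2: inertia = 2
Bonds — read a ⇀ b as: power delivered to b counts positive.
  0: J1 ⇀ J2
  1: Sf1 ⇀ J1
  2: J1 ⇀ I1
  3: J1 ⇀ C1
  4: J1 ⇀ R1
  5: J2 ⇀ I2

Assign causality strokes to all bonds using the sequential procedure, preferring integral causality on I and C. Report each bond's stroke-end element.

b1 →Sf1  (Sf1 fixes flow; stroke at Sf1)
b2 →I1  (I1 outputs flow p/I1)
b3 →J1  (prefer integral on C1)
b0 →J2  (0-jn J1 has e-setter on 3)
b4 →R1  (J1 effort already set via bond 3)
b5 →I2  (only one flow-in slot at J2)

b0 →J2
b1 →Sf1
b2 →I1
b3 →J1
b4 →R1
b5 →I2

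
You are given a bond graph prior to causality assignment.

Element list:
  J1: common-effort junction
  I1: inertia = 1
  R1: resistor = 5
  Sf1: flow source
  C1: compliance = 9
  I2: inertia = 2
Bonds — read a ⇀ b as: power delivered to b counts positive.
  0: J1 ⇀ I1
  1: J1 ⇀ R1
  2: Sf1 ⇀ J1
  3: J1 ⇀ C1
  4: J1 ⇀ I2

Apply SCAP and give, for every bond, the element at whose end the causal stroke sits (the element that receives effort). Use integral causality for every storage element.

β0 →I1
β1 →R1
β2 →Sf1
β3 →J1
β4 →I2

bond 2 stroke→Sf1  (Sf1 fixes flow; stroke at Sf1)
bond 0 stroke→I1  (I1 outputs flow p/I1)
bond 3 stroke→J1  (prefer integral on C1)
bond 1 stroke→R1  (0-jn J1 has e-setter on 3)
bond 4 stroke→I2  (0-jn J1 has e-setter on 3)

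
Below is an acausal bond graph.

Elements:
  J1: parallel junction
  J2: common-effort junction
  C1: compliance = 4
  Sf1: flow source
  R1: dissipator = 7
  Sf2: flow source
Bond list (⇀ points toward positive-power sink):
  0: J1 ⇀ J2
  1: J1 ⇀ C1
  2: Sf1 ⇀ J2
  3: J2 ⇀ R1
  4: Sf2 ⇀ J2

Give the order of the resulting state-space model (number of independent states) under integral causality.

1  (C1 all integral)

b2 |Sf1  (Sf1 (Sf) sets flow on bond)
b4 |Sf2  (source Sf2 imposes f)
b1 |J1  (C1 outputs effort q/C1)
b0 |J2  (J1 effort already set via bond 1)
b3 |R1  (0-jn J2 has e-setter on 0)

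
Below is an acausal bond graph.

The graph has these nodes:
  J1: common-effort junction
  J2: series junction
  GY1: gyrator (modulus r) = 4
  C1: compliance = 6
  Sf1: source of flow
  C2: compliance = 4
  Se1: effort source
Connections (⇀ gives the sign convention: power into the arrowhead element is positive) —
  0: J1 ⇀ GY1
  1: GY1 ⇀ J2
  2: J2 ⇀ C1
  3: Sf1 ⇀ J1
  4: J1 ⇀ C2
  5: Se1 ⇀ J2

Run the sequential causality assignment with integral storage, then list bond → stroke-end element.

b3 stroke→Sf1  (Sf1 fixes flow; stroke at Sf1)
b5 stroke→J2  (Se1: effort source, stroke at far end)
b2 stroke→J2  (C1: C, integral causality)
b1 stroke→GY1  (J2 needs exactly one f-in)
b0 stroke→GY1  (GY1 both-in/both-out from 1)
b4 stroke→J1  (closing 0-jn rule on J1)

β0 stroke at GY1
β1 stroke at GY1
β2 stroke at J2
β3 stroke at Sf1
β4 stroke at J1
β5 stroke at J2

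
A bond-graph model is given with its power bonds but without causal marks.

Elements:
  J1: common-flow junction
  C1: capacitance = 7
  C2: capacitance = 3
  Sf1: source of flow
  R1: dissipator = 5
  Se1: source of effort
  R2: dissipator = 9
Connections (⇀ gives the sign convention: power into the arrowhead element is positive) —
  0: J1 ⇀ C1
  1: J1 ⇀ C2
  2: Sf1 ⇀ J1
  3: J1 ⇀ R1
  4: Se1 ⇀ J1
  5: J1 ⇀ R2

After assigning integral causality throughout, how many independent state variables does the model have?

bond 2 stroke at Sf1  (Sf1: flow source, stroke at near end)
bond 4 stroke at J1  (source Se1 imposes e)
bond 0 stroke at J1  (J1: bond 2 brought flow, rest push out)
bond 1 stroke at J1  (1-jn J1 has f-setter on 2)
bond 3 stroke at J1  (J1 flow already set via bond 2)
bond 5 stroke at J1  (J1: bond 2 brought flow, rest push out)

2  (C1, C2 all integral)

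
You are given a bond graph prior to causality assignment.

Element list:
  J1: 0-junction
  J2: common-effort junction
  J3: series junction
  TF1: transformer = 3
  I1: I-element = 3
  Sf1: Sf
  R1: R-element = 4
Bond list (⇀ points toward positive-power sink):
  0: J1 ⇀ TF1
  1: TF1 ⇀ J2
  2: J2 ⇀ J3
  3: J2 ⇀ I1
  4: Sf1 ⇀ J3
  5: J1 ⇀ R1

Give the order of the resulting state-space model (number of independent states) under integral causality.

1  (I1 all integral)

#4 →Sf1  (source Sf1 imposes f)
#2 →J3  (common-f at J3 fixed by 4)
#3 →I1  (prefer integral on I1)
#1 →J2  (J2: last free bond brings effort in)
#0 →TF1  (TF1 one-in-one-out from 1)
#5 →J1  (closing 0-jn rule on J1)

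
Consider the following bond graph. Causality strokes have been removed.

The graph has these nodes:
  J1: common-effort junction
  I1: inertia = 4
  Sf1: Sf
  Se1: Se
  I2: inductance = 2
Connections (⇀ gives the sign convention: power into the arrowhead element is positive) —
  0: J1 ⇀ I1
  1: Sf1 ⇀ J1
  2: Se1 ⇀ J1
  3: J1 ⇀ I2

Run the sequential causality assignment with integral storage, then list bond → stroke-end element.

bond 1 stroke at Sf1  (Sf1: flow source, stroke at near end)
bond 2 stroke at J1  (Se1 (Se) sets effort on bond)
bond 0 stroke at I1  (common-e at J1 fixed by 2)
bond 3 stroke at I2  (common-e at J1 fixed by 2)

b0 stroke at I1
b1 stroke at Sf1
b2 stroke at J1
b3 stroke at I2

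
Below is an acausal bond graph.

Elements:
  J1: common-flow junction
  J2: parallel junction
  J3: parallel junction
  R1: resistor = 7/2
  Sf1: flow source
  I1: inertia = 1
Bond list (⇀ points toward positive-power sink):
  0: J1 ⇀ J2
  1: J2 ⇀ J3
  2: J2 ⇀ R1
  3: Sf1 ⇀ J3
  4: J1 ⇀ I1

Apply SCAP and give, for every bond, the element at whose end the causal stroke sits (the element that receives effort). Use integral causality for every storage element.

b3 stroke→Sf1  (Sf1: flow source, stroke at near end)
b1 stroke→J3  (J3: last free bond brings effort in)
b4 stroke→I1  (I1 outputs flow p/I1)
b0 stroke→J1  (common-f at J1 fixed by 4)
b2 stroke→J2  (closing 0-jn rule on J2)

b0 stroke at J1
b1 stroke at J3
b2 stroke at J2
b3 stroke at Sf1
b4 stroke at I1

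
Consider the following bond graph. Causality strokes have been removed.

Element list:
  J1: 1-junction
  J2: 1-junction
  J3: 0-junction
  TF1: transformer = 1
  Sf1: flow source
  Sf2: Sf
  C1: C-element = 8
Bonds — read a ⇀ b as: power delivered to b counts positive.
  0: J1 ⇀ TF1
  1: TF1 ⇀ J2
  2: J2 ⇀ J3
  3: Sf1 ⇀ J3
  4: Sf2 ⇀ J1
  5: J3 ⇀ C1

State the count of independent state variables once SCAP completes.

b3 |Sf1  (Sf1: flow source, stroke at near end)
b4 |Sf2  (Sf2 (Sf) sets flow on bond)
b0 |J1  (common-f at J1 fixed by 4)
b1 |TF1  (through TF1, causality passes straight; one stroke at TF1)
b2 |J2  (J2: bond 1 brought flow, rest push out)
b5 |J3  (closing 0-jn rule on J3)

1  (C1 all integral)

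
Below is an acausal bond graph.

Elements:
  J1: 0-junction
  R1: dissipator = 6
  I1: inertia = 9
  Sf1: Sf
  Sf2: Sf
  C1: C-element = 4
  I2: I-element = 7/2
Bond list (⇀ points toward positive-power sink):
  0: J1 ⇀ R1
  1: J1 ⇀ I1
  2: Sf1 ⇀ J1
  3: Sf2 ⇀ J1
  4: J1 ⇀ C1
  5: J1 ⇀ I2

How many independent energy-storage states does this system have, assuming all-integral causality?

β2 →Sf1  (Sf1: flow source, stroke at near end)
β3 →Sf2  (Sf2 fixes flow; stroke at Sf2)
β1 →I1  (I1 integral (f out))
β4 →J1  (prefer integral on C1)
β0 →R1  (common-e at J1 fixed by 4)
β5 →I2  (0-jn J1 has e-setter on 4)

3  (C1, I1, I2 all integral)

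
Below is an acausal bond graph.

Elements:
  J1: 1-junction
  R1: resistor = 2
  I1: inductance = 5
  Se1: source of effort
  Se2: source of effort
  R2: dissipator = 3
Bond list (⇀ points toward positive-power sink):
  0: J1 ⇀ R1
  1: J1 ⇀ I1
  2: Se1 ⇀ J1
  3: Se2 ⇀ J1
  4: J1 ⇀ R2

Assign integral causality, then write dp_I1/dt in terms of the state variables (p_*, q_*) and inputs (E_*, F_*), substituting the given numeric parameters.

dp_I1/dt = E_Se1 + E_Se2 - p_I1

#2 →J1  (Se1 fixes effort; stroke away)
#3 →J1  (source Se2 imposes e)
#1 →I1  (I1: I, integral causality)
#0 →J1  (1-jn J1 has f-setter on 1)
#4 →J1  (J1 flow already set via bond 1)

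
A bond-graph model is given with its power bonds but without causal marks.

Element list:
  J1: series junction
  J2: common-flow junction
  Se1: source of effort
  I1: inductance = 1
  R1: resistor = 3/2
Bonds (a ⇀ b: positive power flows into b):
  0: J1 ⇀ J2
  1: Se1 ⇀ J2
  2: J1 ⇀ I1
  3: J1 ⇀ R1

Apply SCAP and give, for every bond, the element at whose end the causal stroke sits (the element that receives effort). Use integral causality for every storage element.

β0 |J1
β1 |J2
β2 |I1
β3 |J1

β1 stroke→J2  (Se1 (Se) sets effort on bond)
β0 stroke→J1  (J2 needs exactly one f-in)
β2 stroke→I1  (I1: I, integral causality)
β3 stroke→J1  (J1: bond 2 brought flow, rest push out)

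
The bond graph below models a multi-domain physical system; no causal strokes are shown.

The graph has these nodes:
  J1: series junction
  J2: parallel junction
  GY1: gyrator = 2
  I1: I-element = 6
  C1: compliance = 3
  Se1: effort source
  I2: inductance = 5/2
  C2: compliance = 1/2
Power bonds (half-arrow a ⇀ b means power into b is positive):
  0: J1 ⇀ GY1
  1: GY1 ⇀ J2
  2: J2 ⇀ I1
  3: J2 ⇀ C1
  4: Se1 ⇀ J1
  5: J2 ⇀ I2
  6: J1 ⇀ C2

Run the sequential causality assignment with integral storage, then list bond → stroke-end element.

b4 →J1  (Se1: effort source, stroke at far end)
b2 →I1  (I1 integral (f out))
b3 →J2  (prefer integral on C1)
b1 →GY1  (J2 effort already set via bond 3)
b5 →I2  (0-jn J2 has e-setter on 3)
b0 →GY1  (GY1 both-in/both-out from 1)
b6 →J1  (J1 flow already set via bond 0)

#0 stroke→GY1
#1 stroke→GY1
#2 stroke→I1
#3 stroke→J2
#4 stroke→J1
#5 stroke→I2
#6 stroke→J1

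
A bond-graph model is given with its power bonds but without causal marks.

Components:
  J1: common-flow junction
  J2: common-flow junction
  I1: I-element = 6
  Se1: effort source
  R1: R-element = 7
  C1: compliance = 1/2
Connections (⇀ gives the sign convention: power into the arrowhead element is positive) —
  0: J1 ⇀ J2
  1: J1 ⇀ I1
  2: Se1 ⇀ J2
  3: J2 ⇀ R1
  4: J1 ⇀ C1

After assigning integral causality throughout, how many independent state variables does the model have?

2  (C1, I1 all integral)

β2 stroke at J2  (source Se1 imposes e)
β1 stroke at I1  (prefer integral on I1)
β0 stroke at J1  (J1 flow already set via bond 1)
β4 stroke at J1  (common-f at J1 fixed by 1)
β3 stroke at J2  (J2 flow already set via bond 0)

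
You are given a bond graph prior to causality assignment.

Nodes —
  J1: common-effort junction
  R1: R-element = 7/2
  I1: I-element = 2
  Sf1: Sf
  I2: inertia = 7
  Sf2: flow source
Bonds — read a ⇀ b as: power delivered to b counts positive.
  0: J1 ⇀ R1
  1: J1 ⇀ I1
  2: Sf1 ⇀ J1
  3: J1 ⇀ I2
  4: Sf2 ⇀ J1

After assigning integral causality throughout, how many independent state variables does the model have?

b2 stroke at Sf1  (source Sf1 imposes f)
b4 stroke at Sf2  (source Sf2 imposes f)
b1 stroke at I1  (I1 outputs flow p/I1)
b3 stroke at I2  (prefer integral on I2)
b0 stroke at J1  (only one effort-in slot at J1)

2  (I1, I2 all integral)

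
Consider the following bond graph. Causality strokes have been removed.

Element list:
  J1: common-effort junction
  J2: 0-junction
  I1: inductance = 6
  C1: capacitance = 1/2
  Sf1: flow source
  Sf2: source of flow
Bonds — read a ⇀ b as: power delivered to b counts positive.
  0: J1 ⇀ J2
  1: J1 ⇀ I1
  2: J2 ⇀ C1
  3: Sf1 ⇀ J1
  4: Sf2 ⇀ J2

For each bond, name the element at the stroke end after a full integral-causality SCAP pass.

b3 →Sf1  (source Sf1 imposes f)
b4 →Sf2  (Sf2: flow source, stroke at near end)
b1 →I1  (I1 integral (f out))
b0 →J1  (J1 needs exactly one e-in)
b2 →J2  (closing 0-jn rule on J2)

β0 |J1
β1 |I1
β2 |J2
β3 |Sf1
β4 |Sf2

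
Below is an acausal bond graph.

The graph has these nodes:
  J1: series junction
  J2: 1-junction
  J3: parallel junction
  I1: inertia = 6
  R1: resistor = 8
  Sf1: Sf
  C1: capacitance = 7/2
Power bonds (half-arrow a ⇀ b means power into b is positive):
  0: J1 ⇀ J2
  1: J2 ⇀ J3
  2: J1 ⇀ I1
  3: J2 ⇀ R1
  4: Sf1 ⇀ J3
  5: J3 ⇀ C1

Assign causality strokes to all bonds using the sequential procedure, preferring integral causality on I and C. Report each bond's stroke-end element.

β0 |J1
β1 |J2
β2 |I1
β3 |J2
β4 |Sf1
β5 |J3

β4 →Sf1  (source Sf1 imposes f)
β2 →I1  (prefer integral on I1)
β0 →J1  (J1: bond 2 brought flow, rest push out)
β1 →J2  (J2: bond 0 brought flow, rest push out)
β3 →J2  (1-jn J2 has f-setter on 0)
β5 →J3  (J3 needs exactly one e-in)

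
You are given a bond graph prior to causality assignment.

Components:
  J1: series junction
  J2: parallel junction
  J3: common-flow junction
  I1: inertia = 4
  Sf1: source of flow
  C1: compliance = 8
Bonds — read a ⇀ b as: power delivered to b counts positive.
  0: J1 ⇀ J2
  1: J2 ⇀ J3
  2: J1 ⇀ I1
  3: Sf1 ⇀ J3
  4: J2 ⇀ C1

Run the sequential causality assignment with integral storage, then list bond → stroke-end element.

β3 |Sf1  (source Sf1 imposes f)
β1 |J3  (J3 flow already set via bond 3)
β2 |I1  (I1 integral (f out))
β0 |J1  (1-jn J1 has f-setter on 2)
β4 |J2  (J2 needs exactly one e-in)

bond 0 →J1
bond 1 →J3
bond 2 →I1
bond 3 →Sf1
bond 4 →J2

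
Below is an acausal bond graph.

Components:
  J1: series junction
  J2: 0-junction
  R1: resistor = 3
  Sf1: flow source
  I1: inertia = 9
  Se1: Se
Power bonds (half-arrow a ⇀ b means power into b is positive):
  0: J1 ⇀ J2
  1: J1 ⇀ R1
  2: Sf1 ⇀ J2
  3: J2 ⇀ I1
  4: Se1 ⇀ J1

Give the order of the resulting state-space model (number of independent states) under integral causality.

β2 stroke at Sf1  (Sf1: flow source, stroke at near end)
β4 stroke at J1  (Se1 fixes effort; stroke away)
β3 stroke at I1  (I1: I, integral causality)
β0 stroke at J2  (closing 0-jn rule on J2)
β1 stroke at J1  (J1: bond 0 brought flow, rest push out)

1  (I1 all integral)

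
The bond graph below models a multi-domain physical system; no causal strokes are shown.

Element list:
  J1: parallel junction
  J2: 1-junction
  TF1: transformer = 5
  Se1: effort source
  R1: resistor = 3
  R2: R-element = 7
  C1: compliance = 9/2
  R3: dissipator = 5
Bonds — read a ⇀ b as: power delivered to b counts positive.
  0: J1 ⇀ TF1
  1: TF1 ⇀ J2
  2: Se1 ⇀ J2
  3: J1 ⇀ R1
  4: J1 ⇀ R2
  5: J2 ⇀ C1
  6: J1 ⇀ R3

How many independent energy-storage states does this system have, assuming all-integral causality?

β2 stroke→J2  (source Se1 imposes e)
β5 stroke→J2  (C1 integral (e out))
β1 stroke→TF1  (closing 1-jn rule on J2)
β0 stroke→J1  (TF1 one-in-one-out from 1)
β3 stroke→R1  (0-jn J1 has e-setter on 0)
β4 stroke→R2  (0-jn J1 has e-setter on 0)
β6 stroke→R3  (common-e at J1 fixed by 0)

1  (C1 all integral)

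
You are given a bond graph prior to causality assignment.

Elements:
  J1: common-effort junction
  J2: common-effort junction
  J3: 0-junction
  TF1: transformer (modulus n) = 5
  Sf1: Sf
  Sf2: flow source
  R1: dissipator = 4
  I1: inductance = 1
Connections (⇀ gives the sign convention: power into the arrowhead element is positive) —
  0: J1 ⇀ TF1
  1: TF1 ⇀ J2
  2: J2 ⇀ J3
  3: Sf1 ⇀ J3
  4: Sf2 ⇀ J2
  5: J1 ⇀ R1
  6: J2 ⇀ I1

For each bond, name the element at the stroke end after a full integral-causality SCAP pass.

b3 →Sf1  (Sf1 (Sf) sets flow on bond)
b4 →Sf2  (Sf2 fixes flow; stroke at Sf2)
b2 →J3  (J3: last free bond brings effort in)
b6 →I1  (I1 integral (f out))
b1 →J2  (J2 needs exactly one e-in)
b0 →TF1  (through TF1, causality passes straight; one stroke at TF1)
b5 →J1  (J1 needs exactly one e-in)

bond 0 stroke at TF1
bond 1 stroke at J2
bond 2 stroke at J3
bond 3 stroke at Sf1
bond 4 stroke at Sf2
bond 5 stroke at J1
bond 6 stroke at I1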